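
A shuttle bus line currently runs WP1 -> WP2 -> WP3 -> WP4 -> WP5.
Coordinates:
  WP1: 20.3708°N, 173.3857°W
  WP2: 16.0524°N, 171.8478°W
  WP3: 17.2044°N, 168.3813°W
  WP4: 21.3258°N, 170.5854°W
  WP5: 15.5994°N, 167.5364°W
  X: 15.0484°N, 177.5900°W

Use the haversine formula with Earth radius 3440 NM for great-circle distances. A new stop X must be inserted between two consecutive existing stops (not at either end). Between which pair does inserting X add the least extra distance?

Added distance for inserting X between each consecutive pair:
WP1–WP2: 463.7 NM
WP2–WP3: 673.1 NM
WP3–WP4: 818.5 NM
WP4–WP5: 747.0 NM
Smallest added distance is 463.7 NM, inserting between WP1 and WP2.

between WP1 and WP2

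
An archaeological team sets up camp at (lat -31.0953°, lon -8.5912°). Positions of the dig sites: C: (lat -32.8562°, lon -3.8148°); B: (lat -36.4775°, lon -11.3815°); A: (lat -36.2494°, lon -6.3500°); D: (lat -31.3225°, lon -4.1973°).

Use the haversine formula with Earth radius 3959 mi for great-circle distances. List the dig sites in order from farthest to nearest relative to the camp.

B, A, C, D

Computing each great-circle distance from (lat -31.0953°, lon -8.5912°):
B (lat -36.4775°, lon -11.3815°): 404.9 mi
A (lat -36.2494°, lon -6.3500°): 378.7 mi
C (lat -32.8562°, lon -3.8148°): 305.2 mi
D (lat -31.3225°, lon -4.1973°): 260.1 mi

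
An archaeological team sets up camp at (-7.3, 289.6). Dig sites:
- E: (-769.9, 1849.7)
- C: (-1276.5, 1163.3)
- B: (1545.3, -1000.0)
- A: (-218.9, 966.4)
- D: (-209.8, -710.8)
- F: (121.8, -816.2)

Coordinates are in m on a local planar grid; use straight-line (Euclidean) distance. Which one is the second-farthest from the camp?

E

Distance to each, sorted:
B: 2018.3 m
E: 1736.5 m
C: 1540.9 m
F: 1113.3 m
D: 1020.7 m
A: 709.1 m
The second-farthest is E at 1736.5 m.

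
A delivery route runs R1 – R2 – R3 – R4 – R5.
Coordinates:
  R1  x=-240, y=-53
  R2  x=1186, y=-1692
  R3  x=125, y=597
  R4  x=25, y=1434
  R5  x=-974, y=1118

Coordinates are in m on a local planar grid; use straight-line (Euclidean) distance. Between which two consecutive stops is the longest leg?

Leg distances:
R1→R2: 2172.5 m
R2→R3: 2522.9 m
R3→R4: 843.0 m
R4→R5: 1047.8 m
The longest leg is R2–R3 at 2522.9 m.

R2–R3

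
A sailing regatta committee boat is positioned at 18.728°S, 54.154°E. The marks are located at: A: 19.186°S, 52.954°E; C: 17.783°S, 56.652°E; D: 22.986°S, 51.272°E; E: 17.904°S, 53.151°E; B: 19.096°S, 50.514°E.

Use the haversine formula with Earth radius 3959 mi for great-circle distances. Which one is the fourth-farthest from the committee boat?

E

Distance to each, sorted:
D: 348.1 mi
B: 239.3 mi
C: 176.4 mi
E: 87.0 mi
A: 84.6 mi
The fourth-farthest is E at 87.0 mi.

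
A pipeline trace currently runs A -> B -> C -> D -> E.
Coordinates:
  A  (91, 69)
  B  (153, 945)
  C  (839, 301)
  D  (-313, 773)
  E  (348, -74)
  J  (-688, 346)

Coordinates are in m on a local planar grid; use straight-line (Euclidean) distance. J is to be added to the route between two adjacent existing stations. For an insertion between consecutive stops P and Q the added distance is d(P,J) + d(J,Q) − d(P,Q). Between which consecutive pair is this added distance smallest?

Added distance for inserting J between each consecutive pair:
A–B: 981.1 m
B–C: 1619.3 m
C–D: 851.0 m
D–E: 611.8 m
Smallest added distance is 611.8 m, inserting between D and E.

between D and E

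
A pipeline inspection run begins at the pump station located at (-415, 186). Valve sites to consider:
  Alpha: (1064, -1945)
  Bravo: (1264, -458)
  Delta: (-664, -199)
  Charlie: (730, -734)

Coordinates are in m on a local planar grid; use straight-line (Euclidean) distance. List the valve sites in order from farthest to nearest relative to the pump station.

Distance from the pump station at (-415, 186) to each:
Alpha (1064, -1945): 2594.0 m
Bravo (1264, -458): 1798.3 m
Charlie (730, -734): 1468.8 m
Delta (-664, -199): 458.5 m

Alpha, Bravo, Charlie, Delta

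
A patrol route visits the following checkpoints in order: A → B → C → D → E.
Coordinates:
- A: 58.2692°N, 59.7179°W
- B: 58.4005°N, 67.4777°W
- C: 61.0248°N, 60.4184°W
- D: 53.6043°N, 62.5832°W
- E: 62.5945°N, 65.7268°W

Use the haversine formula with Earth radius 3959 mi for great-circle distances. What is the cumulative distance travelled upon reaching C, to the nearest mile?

Leg distances:
A→B: 281.5 mi  (cumulative 281.5 mi)
B→C: 305.4 mi  (cumulative 586.8 mi)
Cumulative distance at C ≈ 587 mi.

587 mi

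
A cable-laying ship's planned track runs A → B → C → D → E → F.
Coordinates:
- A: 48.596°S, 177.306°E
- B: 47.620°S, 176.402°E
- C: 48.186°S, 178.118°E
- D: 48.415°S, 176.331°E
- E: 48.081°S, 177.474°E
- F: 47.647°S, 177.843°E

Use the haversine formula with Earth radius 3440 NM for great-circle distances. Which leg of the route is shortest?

E–F

Leg distances:
A→B: 68.9 NM
B→C: 77.0 NM
C→D: 72.7 NM
D→E: 49.9 NM
E→F: 30.0 NM
The shortest leg is E–F at 30.0 NM.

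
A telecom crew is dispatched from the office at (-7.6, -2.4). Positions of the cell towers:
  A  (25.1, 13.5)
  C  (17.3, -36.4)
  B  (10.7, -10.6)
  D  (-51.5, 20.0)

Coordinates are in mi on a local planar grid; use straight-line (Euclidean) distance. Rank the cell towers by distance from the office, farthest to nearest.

Distance from the office at (-7.6, -2.4) to each:
D (-51.5, 20.0): 49.3 mi
C (17.3, -36.4): 42.1 mi
A (25.1, 13.5): 36.4 mi
B (10.7, -10.6): 20.1 mi

D, C, A, B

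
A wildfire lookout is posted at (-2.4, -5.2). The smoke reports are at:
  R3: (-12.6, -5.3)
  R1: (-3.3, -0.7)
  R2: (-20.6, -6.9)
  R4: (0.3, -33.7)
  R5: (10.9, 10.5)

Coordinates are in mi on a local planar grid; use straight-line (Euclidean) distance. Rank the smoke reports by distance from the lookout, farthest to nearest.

Distance from the lookout at (-2.4, -5.2) to each:
R4 (0.3, -33.7): 28.6 mi
R5 (10.9, 10.5): 20.6 mi
R2 (-20.6, -6.9): 18.3 mi
R3 (-12.6, -5.3): 10.2 mi
R1 (-3.3, -0.7): 4.6 mi

R4, R5, R2, R3, R1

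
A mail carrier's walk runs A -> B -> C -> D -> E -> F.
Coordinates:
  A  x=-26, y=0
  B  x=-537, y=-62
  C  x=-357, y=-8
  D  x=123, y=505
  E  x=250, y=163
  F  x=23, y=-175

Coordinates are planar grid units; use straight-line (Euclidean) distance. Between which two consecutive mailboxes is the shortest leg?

B–C

Leg distances:
A→B: 514.7
B→C: 187.9
C→D: 702.5
D→E: 364.8
E→F: 407.2
The shortest leg is B–C at 187.9.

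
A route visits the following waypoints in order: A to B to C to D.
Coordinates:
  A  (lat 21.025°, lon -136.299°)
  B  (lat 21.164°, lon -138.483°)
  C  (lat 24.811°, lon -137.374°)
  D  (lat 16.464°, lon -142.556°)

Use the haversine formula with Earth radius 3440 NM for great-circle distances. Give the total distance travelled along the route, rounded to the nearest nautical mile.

Leg distances:
A→B: 122.6 NM  (cumulative 122.6 NM)
B→C: 227.4 NM  (cumulative 350.0 NM)
C→D: 579.4 NM  (cumulative 929.4 NM)
Total route length ≈ 929 NM.

929 NM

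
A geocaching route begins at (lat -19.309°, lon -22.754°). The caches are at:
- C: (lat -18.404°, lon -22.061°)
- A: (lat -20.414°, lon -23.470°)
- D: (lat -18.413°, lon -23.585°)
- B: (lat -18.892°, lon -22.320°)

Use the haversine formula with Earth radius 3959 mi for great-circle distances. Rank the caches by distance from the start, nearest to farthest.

Distance from the start at (lat -19.309°, lon -22.754°) to each:
B (lat -18.892°, lon -22.320°): 40.4 mi
C (lat -18.404°, lon -22.061°): 77.2 mi
D (lat -18.413°, lon -23.585°): 82.4 mi
A (lat -20.414°, lon -23.470°): 89.4 mi

B, C, D, A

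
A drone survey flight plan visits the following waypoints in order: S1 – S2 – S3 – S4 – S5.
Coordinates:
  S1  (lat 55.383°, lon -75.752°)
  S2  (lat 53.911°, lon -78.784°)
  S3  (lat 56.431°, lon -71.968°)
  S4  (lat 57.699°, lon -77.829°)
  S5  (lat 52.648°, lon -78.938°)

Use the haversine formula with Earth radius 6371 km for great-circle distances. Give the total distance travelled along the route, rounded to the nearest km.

1717 km

Leg distances:
S1→S2: 254.6 km  (cumulative 254.6 km)
S2→S3: 515.3 km  (cumulative 769.9 km)
S3→S4: 381.2 km  (cumulative 1151.1 km)
S4→S5: 566.0 km  (cumulative 1717.1 km)
Total route length ≈ 1717 km.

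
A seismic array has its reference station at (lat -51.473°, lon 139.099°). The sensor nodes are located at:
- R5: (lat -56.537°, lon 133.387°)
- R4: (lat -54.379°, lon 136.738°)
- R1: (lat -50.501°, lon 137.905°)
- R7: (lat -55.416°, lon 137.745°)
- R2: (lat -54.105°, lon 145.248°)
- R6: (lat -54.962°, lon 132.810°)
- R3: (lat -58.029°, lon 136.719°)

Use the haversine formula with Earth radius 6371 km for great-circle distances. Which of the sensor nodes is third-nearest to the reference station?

R7

Distances from the reference station ((lat -51.473°, lon 139.099°)):
R1: 136.6 km
R4: 359.8 km
R7: 447.5 km
R2: 506.3 km
R6: 570.4 km
R5: 675.1 km
R3: 744.7 km
The third-nearest is R7 at 447.5 km.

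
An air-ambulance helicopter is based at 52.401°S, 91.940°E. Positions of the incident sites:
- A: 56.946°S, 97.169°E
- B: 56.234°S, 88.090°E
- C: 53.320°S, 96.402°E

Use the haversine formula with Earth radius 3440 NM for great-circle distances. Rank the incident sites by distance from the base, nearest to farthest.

C, B, A

Distance from the base at 52.401°S, 91.940°E to each:
C 53.320°S, 96.402°E: 170.9 NM
B 56.234°S, 88.090°E: 266.6 NM
A 56.946°S, 97.169°E: 327.5 NM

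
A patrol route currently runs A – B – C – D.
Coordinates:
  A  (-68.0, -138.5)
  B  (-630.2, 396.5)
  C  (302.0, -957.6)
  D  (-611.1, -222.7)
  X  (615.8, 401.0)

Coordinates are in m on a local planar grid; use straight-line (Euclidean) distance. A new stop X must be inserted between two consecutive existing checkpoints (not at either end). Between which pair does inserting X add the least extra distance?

Added distance for inserting X between each consecutive pair:
A–B: 1340.9 m
B–C: 996.4 m
C–D: 1598.6 m
Smallest added distance is 996.4 m, inserting between B and C.

between B and C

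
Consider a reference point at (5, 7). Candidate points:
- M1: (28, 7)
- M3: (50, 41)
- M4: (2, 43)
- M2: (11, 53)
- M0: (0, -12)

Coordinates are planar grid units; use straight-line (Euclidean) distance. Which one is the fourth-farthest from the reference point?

Distances from the reference point ((5, 7)):
M3: 56.4
M2: 46.4
M4: 36.1
M1: 23.0
M0: 19.6
The fourth-farthest is M1 at 23.0.

M1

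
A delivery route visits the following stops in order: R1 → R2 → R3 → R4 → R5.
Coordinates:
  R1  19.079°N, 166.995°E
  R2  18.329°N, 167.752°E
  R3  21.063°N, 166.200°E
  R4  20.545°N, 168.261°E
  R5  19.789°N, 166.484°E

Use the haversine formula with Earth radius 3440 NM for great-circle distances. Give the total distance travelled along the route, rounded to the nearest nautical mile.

478 NM

Leg distances:
R1→R2: 62.3 NM  (cumulative 62.3 NM)
R2→R3: 186.1 NM  (cumulative 248.4 NM)
R3→R4: 119.8 NM  (cumulative 368.2 NM)
R4→R5: 110.0 NM  (cumulative 478.1 NM)
Total route length ≈ 478 NM.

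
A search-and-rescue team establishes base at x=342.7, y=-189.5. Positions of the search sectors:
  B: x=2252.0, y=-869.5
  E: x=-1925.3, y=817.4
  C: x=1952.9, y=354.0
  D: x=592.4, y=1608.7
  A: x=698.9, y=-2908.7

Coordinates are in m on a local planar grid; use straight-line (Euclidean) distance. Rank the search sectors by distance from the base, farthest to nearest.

Distance from the base at x=342.7, y=-189.5 to each:
A x=698.9, y=-2908.7: 2742.4 m
E x=-1925.3, y=817.4: 2481.5 m
B x=2252.0, y=-869.5: 2026.8 m
D x=592.4, y=1608.7: 1815.5 m
C x=1952.9, y=354.0: 1699.5 m

A, E, B, D, C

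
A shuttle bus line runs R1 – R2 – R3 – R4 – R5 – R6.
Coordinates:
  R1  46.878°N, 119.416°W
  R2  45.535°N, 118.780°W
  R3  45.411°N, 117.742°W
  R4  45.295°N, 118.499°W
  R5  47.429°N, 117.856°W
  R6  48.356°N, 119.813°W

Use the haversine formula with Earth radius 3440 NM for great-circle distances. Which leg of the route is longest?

R4–R5

Leg distances:
R1→R2: 84.9 NM
R2→R3: 44.3 NM
R3→R4: 32.7 NM
R4→R5: 130.9 NM
R5→R6: 96.5 NM
The longest leg is R4–R5 at 130.9 NM.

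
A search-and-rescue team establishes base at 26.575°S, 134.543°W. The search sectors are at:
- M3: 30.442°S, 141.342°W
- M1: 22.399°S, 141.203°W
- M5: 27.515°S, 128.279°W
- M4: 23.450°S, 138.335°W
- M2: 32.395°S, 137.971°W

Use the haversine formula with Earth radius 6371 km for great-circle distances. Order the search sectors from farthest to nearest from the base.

Distances from the base:
M1 22.399°S, 141.203°W: 818.2 km
M3 30.442°S, 141.342°W: 791.1 km
M2 32.395°S, 137.971°W: 727.1 km
M5 27.515°S, 128.279°W: 629.0 km
M4 23.450°S, 138.335°W: 516.4 km

M1, M3, M2, M5, M4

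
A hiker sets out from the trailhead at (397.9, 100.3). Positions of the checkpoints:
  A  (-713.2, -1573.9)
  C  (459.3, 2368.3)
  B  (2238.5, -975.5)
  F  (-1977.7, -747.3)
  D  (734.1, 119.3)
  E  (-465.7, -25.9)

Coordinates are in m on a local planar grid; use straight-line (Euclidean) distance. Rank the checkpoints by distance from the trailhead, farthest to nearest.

Distances from the trailhead:
F (-1977.7, -747.3): 2522.3 m
C (459.3, 2368.3): 2268.8 m
B (2238.5, -975.5): 2131.9 m
A (-713.2, -1573.9): 2009.4 m
E (-465.7, -25.9): 872.8 m
D (734.1, 119.3): 336.7 m

F, C, B, A, E, D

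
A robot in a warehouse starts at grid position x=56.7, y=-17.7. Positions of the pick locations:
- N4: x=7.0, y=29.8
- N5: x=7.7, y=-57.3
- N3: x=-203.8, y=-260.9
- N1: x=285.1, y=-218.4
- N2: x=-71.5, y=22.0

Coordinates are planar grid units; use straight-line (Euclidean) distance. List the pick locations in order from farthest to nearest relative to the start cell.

N3, N1, N2, N4, N5

Computing each straight-line distance from x=56.7, y=-17.7:
N3 x=-203.8, y=-260.9: 356.4
N1 x=285.1, y=-218.4: 304.1
N2 x=-71.5, y=22.0: 134.2
N4 x=7.0, y=29.8: 68.7
N5 x=7.7, y=-57.3: 63.0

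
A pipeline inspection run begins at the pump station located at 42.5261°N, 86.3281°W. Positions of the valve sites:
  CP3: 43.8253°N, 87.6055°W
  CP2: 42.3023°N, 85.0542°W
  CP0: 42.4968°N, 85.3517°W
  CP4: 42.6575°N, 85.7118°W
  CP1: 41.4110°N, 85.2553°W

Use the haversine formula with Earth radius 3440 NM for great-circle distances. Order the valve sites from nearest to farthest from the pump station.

Distance from the pump station at 42.5261°N, 86.3281°W to each:
CP4 42.6575°N, 85.7118°W: 28.4 NM
CP0 42.4968°N, 85.3517°W: 43.2 NM
CP2 42.3023°N, 85.0542°W: 58.0 NM
CP1 41.4110°N, 85.2553°W: 82.3 NM
CP3 43.8253°N, 87.6055°W: 96.0 NM

CP4, CP0, CP2, CP1, CP3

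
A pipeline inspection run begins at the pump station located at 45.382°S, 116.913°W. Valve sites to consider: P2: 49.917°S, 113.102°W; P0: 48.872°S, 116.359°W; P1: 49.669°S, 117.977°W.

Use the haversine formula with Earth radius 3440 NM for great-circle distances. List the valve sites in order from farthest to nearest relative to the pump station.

P2, P1, P0

Distance from the pump station at 45.382°S, 116.913°W to each:
P2 49.917°S, 113.102°W: 312.8 NM
P1 49.669°S, 117.977°W: 261.0 NM
P0 48.872°S, 116.359°W: 210.8 NM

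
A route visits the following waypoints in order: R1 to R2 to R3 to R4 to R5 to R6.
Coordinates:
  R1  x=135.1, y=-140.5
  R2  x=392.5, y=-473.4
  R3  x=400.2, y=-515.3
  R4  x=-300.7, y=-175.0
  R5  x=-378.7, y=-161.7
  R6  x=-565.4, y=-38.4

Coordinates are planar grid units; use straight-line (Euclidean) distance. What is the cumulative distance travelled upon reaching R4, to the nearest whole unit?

1243

Leg distances:
R1→R2: 420.8  (cumulative 420.8)
R2→R3: 42.6  (cumulative 463.4)
R3→R4: 779.1  (cumulative 1242.6)
Cumulative distance at R4 ≈ 1243.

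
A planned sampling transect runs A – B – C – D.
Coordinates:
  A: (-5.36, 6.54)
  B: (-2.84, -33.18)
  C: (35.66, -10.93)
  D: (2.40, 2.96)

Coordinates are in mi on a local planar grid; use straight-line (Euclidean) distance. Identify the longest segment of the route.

Leg distances:
A→B: 39.8 mi
B→C: 44.5 mi
C→D: 36.0 mi
The longest leg is B–C at 44.5 mi.

B–C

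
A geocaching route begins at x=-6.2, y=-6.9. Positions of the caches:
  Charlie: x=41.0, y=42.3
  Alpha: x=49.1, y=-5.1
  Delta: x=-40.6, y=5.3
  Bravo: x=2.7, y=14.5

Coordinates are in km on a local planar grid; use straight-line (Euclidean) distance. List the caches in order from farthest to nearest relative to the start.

Distances from the start:
Charlie x=41.0, y=42.3: 68.2 km
Alpha x=49.1, y=-5.1: 55.3 km
Delta x=-40.6, y=5.3: 36.5 km
Bravo x=2.7, y=14.5: 23.2 km

Charlie, Alpha, Delta, Bravo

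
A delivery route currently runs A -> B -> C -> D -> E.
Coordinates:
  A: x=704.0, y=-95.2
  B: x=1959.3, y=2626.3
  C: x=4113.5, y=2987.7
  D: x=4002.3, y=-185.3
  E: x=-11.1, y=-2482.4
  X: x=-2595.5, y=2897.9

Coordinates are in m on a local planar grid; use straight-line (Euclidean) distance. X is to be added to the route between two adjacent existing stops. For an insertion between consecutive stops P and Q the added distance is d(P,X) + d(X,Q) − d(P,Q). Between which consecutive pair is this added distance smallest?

between A and B

Added distance for inserting X between each consecutive pair:
A–B: 6020.6 m
B–C: 9088.2 m
C–D: 10817.3 m
D–E: 8627.2 m
Smallest added distance is 6020.6 m, inserting between A and B.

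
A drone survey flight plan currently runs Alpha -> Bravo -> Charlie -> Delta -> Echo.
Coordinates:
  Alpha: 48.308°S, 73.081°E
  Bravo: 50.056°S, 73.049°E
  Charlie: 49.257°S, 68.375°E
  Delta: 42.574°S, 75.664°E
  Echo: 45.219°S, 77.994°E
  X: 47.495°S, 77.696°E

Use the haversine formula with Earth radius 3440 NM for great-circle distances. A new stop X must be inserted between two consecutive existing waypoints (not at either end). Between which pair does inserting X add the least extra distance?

Added distance for inserting X between each consecutive pair:
Alpha–Bravo: 326.7 NM
Bravo–Charlie: 437.9 NM
Charlie–Delta: 190.8 NM
Delta–Echo: 256.9 NM
Smallest added distance is 190.8 NM, inserting between Charlie and Delta.

between Charlie and Delta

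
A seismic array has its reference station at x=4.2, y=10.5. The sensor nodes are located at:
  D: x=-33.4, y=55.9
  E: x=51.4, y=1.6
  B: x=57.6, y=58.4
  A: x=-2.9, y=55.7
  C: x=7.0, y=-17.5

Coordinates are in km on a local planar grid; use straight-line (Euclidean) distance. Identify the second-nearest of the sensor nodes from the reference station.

A

Distance to each, sorted:
C: 28.1 km
A: 45.8 km
E: 48.0 km
D: 58.9 km
B: 71.7 km
The second-nearest is A at 45.8 km.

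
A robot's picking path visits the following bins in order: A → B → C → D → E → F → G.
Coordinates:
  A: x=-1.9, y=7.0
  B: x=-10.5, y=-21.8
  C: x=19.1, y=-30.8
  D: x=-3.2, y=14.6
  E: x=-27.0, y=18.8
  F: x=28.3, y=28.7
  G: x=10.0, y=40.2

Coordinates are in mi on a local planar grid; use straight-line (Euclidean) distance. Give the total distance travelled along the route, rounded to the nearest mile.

Leg distances:
A→B: 30.1 mi  (cumulative 30.1 mi)
B→C: 30.9 mi  (cumulative 61.0 mi)
C→D: 50.6 mi  (cumulative 111.6 mi)
D→E: 24.2 mi  (cumulative 135.7 mi)
E→F: 56.2 mi  (cumulative 191.9 mi)
F→G: 21.6 mi  (cumulative 213.5 mi)
Total route length ≈ 214 mi.

214 mi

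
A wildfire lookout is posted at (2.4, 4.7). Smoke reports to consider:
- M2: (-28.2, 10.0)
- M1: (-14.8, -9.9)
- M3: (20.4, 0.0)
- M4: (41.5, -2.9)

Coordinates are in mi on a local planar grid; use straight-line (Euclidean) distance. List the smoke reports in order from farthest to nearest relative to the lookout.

M4, M2, M1, M3

Distances from the lookout:
M4 (41.5, -2.9): 39.8 mi
M2 (-28.2, 10.0): 31.1 mi
M1 (-14.8, -9.9): 22.6 mi
M3 (20.4, 0.0): 18.6 mi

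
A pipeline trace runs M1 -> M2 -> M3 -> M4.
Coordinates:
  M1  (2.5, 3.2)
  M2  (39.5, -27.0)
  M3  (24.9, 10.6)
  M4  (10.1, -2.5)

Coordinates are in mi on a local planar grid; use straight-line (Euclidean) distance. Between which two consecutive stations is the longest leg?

M1–M2

Leg distances:
M1→M2: 47.8 mi
M2→M3: 40.3 mi
M3→M4: 19.8 mi
The longest leg is M1–M2 at 47.8 mi.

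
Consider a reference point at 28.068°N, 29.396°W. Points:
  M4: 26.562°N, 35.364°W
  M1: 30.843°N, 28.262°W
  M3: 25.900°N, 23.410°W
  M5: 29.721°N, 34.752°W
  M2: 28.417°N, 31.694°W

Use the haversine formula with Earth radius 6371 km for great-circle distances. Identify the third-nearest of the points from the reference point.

Distance to each, sorted:
M2: 228.4 km
M1: 327.5 km
M5: 552.8 km
M4: 612.9 km
M3: 640.2 km
The third-nearest is M5 at 552.8 km.

M5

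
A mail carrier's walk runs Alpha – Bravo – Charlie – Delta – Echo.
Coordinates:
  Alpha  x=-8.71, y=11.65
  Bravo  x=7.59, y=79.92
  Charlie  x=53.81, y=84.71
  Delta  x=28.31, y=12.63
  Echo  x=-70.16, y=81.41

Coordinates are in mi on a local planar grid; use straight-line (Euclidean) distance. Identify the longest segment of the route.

Delta–Echo

Leg distances:
Alpha→Bravo: 70.2 mi
Bravo→Charlie: 46.5 mi
Charlie→Delta: 76.5 mi
Delta→Echo: 120.1 mi
The longest leg is Delta–Echo at 120.1 mi.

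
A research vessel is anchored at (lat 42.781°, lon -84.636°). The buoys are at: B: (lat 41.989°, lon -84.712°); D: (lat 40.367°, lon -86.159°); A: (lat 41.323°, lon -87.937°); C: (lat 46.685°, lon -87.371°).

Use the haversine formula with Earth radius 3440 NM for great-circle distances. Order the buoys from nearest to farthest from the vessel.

Distance from the vessel at (lat 42.781°, lon -84.636°) to each:
B (lat 41.989°, lon -84.712°): 47.7 NM
D (lat 40.367°, lon -86.159°): 160.3 NM
A (lat 41.323°, lon -87.937°): 171.2 NM
C (lat 46.685°, lon -87.371°): 261.8 NM

B, D, A, C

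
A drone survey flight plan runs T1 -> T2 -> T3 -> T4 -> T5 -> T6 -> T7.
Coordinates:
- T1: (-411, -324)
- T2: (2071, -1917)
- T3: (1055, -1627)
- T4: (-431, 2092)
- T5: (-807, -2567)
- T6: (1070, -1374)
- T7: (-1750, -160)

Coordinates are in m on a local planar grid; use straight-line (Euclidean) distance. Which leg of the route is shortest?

Leg distances:
T1→T2: 2949.2 m
T2→T3: 1056.6 m
T3→T4: 4004.9 m
T4→T5: 4674.1 m
T5→T6: 2224.0 m
T6→T7: 3070.2 m
The shortest leg is T2–T3 at 1056.6 m.

T2–T3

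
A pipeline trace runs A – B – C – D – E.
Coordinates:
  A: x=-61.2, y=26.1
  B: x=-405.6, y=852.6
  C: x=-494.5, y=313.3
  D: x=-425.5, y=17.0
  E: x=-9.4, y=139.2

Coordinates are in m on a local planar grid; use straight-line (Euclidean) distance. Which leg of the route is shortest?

C–D

Leg distances:
A→B: 895.4 m
B→C: 546.6 m
C→D: 304.2 m
D→E: 433.7 m
The shortest leg is C–D at 304.2 m.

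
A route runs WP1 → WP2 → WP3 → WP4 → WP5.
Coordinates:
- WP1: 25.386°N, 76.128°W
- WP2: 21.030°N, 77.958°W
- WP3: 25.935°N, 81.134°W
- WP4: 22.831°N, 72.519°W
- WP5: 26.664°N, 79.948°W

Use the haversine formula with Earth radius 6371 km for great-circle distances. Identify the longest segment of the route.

WP3–WP4

Leg distances:
WP1→WP2: 519.2 km
WP2→WP3: 634.3 km
WP3→WP4: 938.0 km
WP4→WP5: 862.5 km
The longest leg is WP3–WP4 at 938.0 km.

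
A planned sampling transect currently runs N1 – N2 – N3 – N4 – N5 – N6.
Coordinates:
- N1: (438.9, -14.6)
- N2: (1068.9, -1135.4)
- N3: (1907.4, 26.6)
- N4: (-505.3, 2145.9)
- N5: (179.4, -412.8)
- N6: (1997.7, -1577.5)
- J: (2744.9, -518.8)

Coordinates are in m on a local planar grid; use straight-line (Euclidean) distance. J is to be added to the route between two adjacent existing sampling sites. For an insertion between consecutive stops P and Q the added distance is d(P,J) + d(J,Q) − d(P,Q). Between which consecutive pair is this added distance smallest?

between N2 and N3

Added distance for inserting J between each consecutive pair:
N1–N2: 2860.6 m
N2–N3: 1352.3 m
N3–N4: 1991.0 m
N4–N5: 4121.9 m
N5–N6: 1704.2 m
Smallest added distance is 1352.3 m, inserting between N2 and N3.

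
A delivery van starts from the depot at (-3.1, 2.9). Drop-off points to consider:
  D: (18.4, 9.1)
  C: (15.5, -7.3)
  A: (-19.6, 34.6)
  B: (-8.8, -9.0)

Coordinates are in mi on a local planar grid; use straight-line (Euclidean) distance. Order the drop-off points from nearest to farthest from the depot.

Distances from the depot:
B (-8.8, -9.0): 13.2 mi
C (15.5, -7.3): 21.2 mi
D (18.4, 9.1): 22.4 mi
A (-19.6, 34.6): 35.7 mi

B, C, D, A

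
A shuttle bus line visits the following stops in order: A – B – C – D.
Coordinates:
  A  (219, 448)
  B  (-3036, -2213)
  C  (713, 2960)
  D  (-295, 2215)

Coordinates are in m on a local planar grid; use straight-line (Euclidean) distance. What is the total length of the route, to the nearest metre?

11846 m

Leg distances:
A→B: 4204.3 m  (cumulative 4204.3 m)
B→C: 6388.7 m  (cumulative 10592.9 m)
C→D: 1253.4 m  (cumulative 11846.4 m)
Total route length ≈ 11846 m.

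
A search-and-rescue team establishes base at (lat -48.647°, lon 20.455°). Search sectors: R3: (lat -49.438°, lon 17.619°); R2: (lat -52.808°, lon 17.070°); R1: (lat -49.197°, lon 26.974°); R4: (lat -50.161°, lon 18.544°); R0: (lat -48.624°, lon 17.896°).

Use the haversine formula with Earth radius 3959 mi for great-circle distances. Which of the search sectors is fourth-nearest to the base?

R1

Distances from the base ((lat -48.647°, lon 20.455°)):
R0: 116.9 mi
R4: 135.4 mi
R3: 139.6 mi
R1: 298.3 mi
R2: 323.3 mi
The fourth-nearest is R1 at 298.3 mi.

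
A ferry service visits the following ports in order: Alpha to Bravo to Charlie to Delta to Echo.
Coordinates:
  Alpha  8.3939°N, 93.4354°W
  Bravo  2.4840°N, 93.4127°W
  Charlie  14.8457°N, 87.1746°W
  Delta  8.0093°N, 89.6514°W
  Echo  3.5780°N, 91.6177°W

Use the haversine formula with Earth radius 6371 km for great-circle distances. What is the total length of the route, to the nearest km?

3538 km

Leg distances:
Alpha→Bravo: 657.2 km  (cumulative 657.2 km)
Bravo→Charlie: 1535.5 km  (cumulative 2192.6 km)
Charlie→Delta: 806.6 km  (cumulative 2999.2 km)
Delta→Echo: 538.6 km  (cumulative 3537.8 km)
Total route length ≈ 3538 km.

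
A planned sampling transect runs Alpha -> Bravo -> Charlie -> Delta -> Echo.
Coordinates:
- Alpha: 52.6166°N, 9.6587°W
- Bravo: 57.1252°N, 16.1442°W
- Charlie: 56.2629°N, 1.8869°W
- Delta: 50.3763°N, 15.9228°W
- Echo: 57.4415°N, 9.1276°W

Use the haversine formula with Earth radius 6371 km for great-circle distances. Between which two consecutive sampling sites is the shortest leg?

Alpha–Bravo

Leg distances:
Alpha→Bravo: 650.2 km
Bravo→Charlie: 874.2 km
Charlie→Delta: 1135.8 km
Delta→Echo: 901.9 km
The shortest leg is Alpha–Bravo at 650.2 km.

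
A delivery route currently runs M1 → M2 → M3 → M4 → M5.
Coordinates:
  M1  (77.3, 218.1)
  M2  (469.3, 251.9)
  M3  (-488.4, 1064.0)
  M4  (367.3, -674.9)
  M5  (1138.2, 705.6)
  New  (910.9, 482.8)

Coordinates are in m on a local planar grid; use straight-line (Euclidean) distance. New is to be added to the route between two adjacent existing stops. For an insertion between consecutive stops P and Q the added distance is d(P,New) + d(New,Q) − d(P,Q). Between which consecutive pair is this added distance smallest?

between M4 and M5

Added distance for inserting New between each consecutive pair:
M1–M2: 979.5 m
M2–M3: 757.9 m
M3–M4: 856.1 m
M4–M5: 16.1 m
Smallest added distance is 16.1 m, inserting between M4 and M5.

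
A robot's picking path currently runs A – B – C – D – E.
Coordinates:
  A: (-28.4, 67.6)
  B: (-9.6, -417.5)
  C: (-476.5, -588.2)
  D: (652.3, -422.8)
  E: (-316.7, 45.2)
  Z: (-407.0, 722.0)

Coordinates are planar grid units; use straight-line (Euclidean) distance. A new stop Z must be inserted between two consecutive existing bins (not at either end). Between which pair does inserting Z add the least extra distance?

Added distance for inserting Z between each consecutive pair:
A–B: 1477.4
B–C: 2021.7
C–D: 1730.9
D–E: 1166.4
Smallest added distance is 1166.4, inserting between D and E.

between D and E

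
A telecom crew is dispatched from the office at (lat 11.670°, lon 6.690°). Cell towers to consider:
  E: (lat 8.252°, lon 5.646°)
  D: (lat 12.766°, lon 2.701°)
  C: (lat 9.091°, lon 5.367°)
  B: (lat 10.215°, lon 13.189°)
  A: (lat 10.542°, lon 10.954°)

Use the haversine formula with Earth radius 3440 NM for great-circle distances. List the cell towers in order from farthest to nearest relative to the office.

Distance from the office at (lat 11.670°, lon 6.690°) to each:
B (lat 10.215°, lon 13.189°): 392.9 NM
A (lat 10.542°, lon 10.954°): 260.2 NM
D (lat 12.766°, lon 2.701°): 243.1 NM
E (lat 8.252°, lon 5.646°): 214.3 NM
C (lat 9.091°, lon 5.367°): 173.4 NM

B, A, D, E, C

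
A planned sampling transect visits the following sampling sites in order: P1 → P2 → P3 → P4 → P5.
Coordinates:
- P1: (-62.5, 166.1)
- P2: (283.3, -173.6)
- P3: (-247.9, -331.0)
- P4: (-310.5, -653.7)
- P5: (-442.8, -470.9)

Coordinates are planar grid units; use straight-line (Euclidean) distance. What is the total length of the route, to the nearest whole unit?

Leg distances:
P1→P2: 484.7  (cumulative 484.7)
P2→P3: 554.0  (cumulative 1038.8)
P3→P4: 328.7  (cumulative 1367.5)
P4→P5: 225.7  (cumulative 1593.1)
Total route length ≈ 1593.

1593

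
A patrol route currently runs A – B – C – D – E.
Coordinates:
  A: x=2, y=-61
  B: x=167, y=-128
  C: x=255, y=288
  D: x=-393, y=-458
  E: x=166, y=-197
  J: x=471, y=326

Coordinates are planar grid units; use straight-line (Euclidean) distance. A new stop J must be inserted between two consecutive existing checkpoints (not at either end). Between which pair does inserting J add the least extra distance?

between B and C

Added distance for inserting J between each consecutive pair:
A–B: 976.4
B–C: 340.5
C–D: 397.9
D–E: 1155.2
Smallest added distance is 340.5, inserting between B and C.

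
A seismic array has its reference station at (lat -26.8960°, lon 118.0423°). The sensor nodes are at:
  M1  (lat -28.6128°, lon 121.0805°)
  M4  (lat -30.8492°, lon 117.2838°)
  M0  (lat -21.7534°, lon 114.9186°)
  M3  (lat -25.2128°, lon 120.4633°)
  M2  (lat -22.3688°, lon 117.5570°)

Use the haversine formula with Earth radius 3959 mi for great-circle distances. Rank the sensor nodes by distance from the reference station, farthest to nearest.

M0, M2, M4, M1, M3

Computing each great-circle distance from (lat -26.8960°, lon 118.0423°):
M0 (lat -21.7534°, lon 114.9186°): 406.1 mi
M2 (lat -22.3688°, lon 117.5570°): 314.3 mi
M4 (lat -30.8492°, lon 117.2838°): 277.0 mi
M1 (lat -28.6128°, lon 121.0805°): 220.4 mi
M3 (lat -25.2128°, lon 120.4633°): 190.0 mi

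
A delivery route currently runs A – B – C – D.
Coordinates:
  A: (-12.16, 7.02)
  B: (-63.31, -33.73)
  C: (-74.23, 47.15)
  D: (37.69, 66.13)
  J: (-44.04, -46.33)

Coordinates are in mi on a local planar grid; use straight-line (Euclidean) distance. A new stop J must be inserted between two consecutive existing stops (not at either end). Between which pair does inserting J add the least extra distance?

Added distance for inserting J between each consecutive pair:
A–B: 19.8 mi
B–C: 39.6 mi
C–D: 123.7 mi
Smallest added distance is 19.8 mi, inserting between A and B.

between A and B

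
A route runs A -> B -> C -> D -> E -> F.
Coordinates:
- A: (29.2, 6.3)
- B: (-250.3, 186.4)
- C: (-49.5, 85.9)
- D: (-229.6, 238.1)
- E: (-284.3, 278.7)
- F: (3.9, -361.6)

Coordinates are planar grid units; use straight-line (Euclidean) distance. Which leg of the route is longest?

E–F

Leg distances:
A→B: 332.5
B→C: 224.5
C→D: 235.8
D→E: 68.1
E→F: 702.2
The longest leg is E–F at 702.2.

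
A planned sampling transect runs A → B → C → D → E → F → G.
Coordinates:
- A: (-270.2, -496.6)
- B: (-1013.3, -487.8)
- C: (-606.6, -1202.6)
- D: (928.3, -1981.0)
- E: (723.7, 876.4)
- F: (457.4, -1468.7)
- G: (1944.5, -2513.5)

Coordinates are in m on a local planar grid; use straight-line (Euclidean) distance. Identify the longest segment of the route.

Leg distances:
A→B: 743.2 m
B→C: 822.4 m
C→D: 1721.0 m
D→E: 2864.7 m
E→F: 2360.2 m
F→G: 1817.4 m
The longest leg is D–E at 2864.7 m.

D–E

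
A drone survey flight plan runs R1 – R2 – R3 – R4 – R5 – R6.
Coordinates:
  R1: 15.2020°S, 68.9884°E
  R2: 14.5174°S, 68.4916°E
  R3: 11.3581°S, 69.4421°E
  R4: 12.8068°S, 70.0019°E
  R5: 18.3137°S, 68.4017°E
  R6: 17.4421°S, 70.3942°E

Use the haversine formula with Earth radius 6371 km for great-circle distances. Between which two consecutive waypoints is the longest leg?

R4–R5

Leg distances:
R1→R2: 93.0 km
R2→R3: 366.1 km
R3→R4: 172.2 km
R4→R5: 635.9 km
R5→R6: 232.1 km
The longest leg is R4–R5 at 635.9 km.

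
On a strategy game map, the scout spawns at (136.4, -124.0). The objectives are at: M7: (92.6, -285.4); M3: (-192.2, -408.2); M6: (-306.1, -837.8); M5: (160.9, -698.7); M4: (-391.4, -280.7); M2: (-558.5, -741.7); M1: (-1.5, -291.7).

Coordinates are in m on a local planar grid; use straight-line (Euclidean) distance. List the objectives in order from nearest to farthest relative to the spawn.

M7, M1, M3, M4, M5, M6, M2

Computing each straight-line distance from (136.4, -124.0):
M7 (92.6, -285.4): 167.2 m
M1 (-1.5, -291.7): 217.1 m
M3 (-192.2, -408.2): 434.5 m
M4 (-391.4, -280.7): 550.6 m
M5 (160.9, -698.7): 575.2 m
M6 (-306.1, -837.8): 839.8 m
M2 (-558.5, -741.7): 929.8 m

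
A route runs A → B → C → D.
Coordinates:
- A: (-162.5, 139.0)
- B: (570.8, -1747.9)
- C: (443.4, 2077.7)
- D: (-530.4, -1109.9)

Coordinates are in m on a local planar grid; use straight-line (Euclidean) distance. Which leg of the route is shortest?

Leg distances:
A→B: 2024.4 m
B→C: 3827.7 m
C→D: 3333.0 m
The shortest leg is A–B at 2024.4 m.

A–B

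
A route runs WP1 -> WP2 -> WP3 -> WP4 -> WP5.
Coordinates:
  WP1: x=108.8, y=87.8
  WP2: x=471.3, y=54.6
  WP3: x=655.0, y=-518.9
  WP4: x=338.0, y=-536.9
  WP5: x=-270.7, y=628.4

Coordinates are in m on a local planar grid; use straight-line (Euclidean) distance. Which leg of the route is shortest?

WP3–WP4

Leg distances:
WP1→WP2: 364.0 m
WP2→WP3: 602.2 m
WP3→WP4: 317.5 m
WP4→WP5: 1314.7 m
The shortest leg is WP3–WP4 at 317.5 m.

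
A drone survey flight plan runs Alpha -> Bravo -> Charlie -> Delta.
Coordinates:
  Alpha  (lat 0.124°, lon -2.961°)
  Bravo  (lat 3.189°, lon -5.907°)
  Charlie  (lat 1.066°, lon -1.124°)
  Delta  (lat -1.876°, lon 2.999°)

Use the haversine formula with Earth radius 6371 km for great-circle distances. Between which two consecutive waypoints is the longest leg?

Bravo–Charlie

Leg distances:
Alpha→Bravo: 472.6 km
Bravo→Charlie: 581.5 km
Charlie→Delta: 563.2 km
The longest leg is Bravo–Charlie at 581.5 km.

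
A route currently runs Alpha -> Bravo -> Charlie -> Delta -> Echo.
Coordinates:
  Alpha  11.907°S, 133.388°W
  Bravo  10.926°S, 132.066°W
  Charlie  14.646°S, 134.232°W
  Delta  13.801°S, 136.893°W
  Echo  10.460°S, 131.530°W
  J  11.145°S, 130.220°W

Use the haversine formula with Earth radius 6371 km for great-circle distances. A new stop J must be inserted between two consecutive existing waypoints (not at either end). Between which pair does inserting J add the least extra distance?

between Delta and Echo

Added distance for inserting J between each consecutive pair:
Alpha–Bravo: 377.6 km
Bravo–Charlie: 310.9 km
Charlie–Delta: 1064.1 km
Delta–Echo: 253.1 km
Smallest added distance is 253.1 km, inserting between Delta and Echo.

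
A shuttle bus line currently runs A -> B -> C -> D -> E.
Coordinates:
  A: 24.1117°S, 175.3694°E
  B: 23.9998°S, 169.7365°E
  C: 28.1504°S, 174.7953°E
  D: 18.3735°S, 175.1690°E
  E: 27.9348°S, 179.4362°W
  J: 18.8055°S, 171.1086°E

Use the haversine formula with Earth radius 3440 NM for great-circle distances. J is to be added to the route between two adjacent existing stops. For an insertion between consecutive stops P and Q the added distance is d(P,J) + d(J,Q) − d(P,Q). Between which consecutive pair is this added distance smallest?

between C and D

Added distance for inserting J between each consecutive pair:
A–B: 409.9 NM
B–C: 548.3 NM
C–D: 241.7 NM
D–E: 341.7 NM
Smallest added distance is 241.7 NM, inserting between C and D.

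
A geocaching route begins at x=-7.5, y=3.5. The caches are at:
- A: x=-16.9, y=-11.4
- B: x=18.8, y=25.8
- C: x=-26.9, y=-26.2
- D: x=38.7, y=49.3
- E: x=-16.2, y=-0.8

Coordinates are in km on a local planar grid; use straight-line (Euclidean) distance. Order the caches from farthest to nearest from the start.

D, C, B, A, E

Computing each straight-line distance from x=-7.5, y=3.5:
D x=38.7, y=49.3: 65.1 km
C x=-26.9, y=-26.2: 35.5 km
B x=18.8, y=25.8: 34.5 km
A x=-16.9, y=-11.4: 17.6 km
E x=-16.2, y=-0.8: 9.7 km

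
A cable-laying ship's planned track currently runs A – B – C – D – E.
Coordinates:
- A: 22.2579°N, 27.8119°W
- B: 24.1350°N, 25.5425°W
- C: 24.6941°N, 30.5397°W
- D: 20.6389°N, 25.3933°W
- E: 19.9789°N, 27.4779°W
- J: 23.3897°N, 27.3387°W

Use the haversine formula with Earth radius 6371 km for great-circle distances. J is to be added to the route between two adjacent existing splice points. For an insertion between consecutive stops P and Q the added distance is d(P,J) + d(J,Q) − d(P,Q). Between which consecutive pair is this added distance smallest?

Added distance for inserting J between each consecutive pair:
A–B: 23.6 km
B–C: 46.9 km
C–D: 27.4 km
D–E: 515.8 km
Smallest added distance is 23.6 km, inserting between A and B.

between A and B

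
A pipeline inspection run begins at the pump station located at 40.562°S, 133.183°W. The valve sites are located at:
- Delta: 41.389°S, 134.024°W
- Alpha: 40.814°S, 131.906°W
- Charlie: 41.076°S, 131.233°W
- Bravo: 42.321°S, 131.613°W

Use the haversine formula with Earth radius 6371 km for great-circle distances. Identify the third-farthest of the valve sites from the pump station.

Distance to each, sorted:
Bravo: 235.3 km
Charlie: 173.8 km
Delta: 115.9 km
Alpha: 111.3 km
The third-farthest is Delta at 115.9 km.

Delta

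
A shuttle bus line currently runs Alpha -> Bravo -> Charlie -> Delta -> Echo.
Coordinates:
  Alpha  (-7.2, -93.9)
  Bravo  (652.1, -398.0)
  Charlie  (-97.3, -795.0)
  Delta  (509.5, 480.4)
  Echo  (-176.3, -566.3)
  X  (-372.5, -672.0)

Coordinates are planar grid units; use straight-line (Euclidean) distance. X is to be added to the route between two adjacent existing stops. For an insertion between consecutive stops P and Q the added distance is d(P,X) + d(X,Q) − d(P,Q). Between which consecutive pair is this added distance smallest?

between Charlie and Delta

Added distance for inserting X between each consecutive pair:
Alpha–Bravo: 1018.4
Bravo–Charlie: 514.0
Charlie–Delta: 340.2
Delta–Echo: 422.7
Smallest added distance is 340.2, inserting between Charlie and Delta.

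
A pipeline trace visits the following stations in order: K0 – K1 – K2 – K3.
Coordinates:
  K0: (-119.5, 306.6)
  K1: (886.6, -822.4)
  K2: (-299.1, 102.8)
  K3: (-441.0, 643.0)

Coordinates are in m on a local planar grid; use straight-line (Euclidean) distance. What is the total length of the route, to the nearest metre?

3575 m

Leg distances:
K0→K1: 1512.2 m  (cumulative 1512.2 m)
K1→K2: 1504.0 m  (cumulative 3016.2 m)
K2→K3: 558.5 m  (cumulative 3574.7 m)
Total route length ≈ 3575 m.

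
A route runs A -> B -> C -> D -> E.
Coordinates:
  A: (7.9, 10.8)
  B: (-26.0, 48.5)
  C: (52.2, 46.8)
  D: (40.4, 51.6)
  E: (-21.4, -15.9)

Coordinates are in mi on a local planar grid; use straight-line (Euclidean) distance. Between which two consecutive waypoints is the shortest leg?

Leg distances:
A→B: 50.7 mi
B→C: 78.2 mi
C→D: 12.7 mi
D→E: 91.5 mi
The shortest leg is C–D at 12.7 mi.

C–D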